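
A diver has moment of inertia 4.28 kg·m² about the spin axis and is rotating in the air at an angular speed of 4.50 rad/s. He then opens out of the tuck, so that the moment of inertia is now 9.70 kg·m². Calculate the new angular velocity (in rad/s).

No external torque acts about the spin axis, so angular momentum is conserved.
ω₂ = I₁ω₁ / I₂ = (4.280)(4.50 rad/s) / (9.700) = 1.986 rad/s.

ω₂ ≈ 1.99 rad/s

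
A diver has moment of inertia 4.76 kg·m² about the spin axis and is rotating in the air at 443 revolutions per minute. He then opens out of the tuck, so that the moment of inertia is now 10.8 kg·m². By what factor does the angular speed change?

ω₂/ω₁ ≈ 0.441

Angular momentum about the spin axis is conserved since the torque about it is zero.
ω₂/ω₁ = I₁/I₂ = 4.760 / 10.80 = 0.4407.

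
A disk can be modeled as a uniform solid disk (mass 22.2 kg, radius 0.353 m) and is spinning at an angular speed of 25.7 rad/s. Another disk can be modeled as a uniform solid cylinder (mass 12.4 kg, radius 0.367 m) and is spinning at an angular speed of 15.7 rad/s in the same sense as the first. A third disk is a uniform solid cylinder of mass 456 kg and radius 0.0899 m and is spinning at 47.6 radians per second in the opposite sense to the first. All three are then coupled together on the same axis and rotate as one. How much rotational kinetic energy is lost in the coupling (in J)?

The coupling torques are internal; angular momentum about the shared axis is conserved.
Moments of inertia: I_A = ½(22.2)(0.353)² = 1.383 kg·m²; I_B = ½(12.4)(0.367)² = 0.8351 kg·m²; I_C = ½(456)(0.0899)² = 1.843 kg·m².
Taking A's sense as positive: L = (1.383)(25.7) + (0.8351)(15.7) − (1.843)(47.6) = -39.05 kg·m²·rad/s.
Combined I = 1.383 + 0.8351 + 1.843 = 4.061 kg·m².
ω_f = L / I = -39.05 / 4.061 = -9.617 rad/s.
KE_i = ½ΣIω² = 2647 J; KE_f = ½(4.061)(9.617)² = 187.8 J.

ΔKE lost ≈ 2460 J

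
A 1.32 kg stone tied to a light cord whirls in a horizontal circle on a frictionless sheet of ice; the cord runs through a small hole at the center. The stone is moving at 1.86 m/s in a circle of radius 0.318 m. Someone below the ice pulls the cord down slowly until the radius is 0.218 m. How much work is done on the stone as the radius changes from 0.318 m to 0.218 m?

W ≈ 2.58 J

The only horizontal force on the mass is along the cord (radial), so it exerts no torque about the hole and angular momentum m v r is conserved.
v₂ = v₁ r₁ / r₂ = (1.86)(0.318) / (0.218) = 2.713 m/s.
W = ΔKE = ½m(v₂² − v₁²) = 2.575 J.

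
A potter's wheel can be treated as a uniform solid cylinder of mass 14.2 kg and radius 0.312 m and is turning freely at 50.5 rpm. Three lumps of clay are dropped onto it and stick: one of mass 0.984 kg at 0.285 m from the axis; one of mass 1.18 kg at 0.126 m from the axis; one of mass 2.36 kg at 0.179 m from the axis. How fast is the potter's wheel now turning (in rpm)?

ω_f ≈ 40.3 rpm

The added mass arrives with no angular momentum about the axis, and any external torque about the axis is negligible, so the system's angular momentum is conserved.
I_p = ½(14.2)(0.312)² = 0.6911 kg·m².
Added inertia Σmr² = (0.984)(0.285)² + (1.18)(0.126)² + (2.36)(0.179)² = 0.1743 kg·m²; I_f = 0.6911 + 0.1743 = 0.8654 kg·m².
ω_f = I_p ω_i / I_f = (0.6911)(50.5) / 0.8654 = 40.33 rpm.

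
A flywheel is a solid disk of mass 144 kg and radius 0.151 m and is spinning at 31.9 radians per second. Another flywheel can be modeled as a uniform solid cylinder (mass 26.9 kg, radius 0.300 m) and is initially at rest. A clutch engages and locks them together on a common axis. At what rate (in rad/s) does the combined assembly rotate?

The coupling torques are internal; angular momentum about the shared axis is conserved.
Moments of inertia: I_A = ½(144)(0.151)² = 1.642 kg·m²; I_B = ½(26.9)(0.300)² = 1.210 kg·m².
Taking A's sense as positive: L = (1.642)(31.9) = 52.37 kg·m²·rad/s.
Combined I = 1.642 + 1.210 = 2.852 kg·m².
ω_f = L / I = 52.37 / 2.852 = 18.36 rad/s.

|ω_f| ≈ 18.4 rad/s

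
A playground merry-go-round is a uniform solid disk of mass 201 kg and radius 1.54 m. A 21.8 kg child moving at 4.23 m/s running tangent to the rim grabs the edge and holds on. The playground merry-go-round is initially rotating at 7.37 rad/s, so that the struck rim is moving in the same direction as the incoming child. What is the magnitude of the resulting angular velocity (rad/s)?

|ω_f| ≈ 6.55 rad/s

The axle reaction passes through the axle and exerts no torque about it; angular momentum about the axle is conserved through the impact.
I_p = ½(201)(1.54)² = 238.3 kg·m². Taking the sense of the child's angular momentum as positive, L_{child} = m v R = (21.8)(4.23)(1.54) = 142.0 kg·m²/s.
L_i = +I_p ω_p + m v R = +(238.3)(7.37) + 142.0 = 1899 kg·m²/s.
After sticking, I_f = I_p + m R² = 238.3 + (21.8)(1.54)² = 290.0 kg·m².
ω_f = L_i / I_f = 1899 / 290.0 = 6.546 rad/s.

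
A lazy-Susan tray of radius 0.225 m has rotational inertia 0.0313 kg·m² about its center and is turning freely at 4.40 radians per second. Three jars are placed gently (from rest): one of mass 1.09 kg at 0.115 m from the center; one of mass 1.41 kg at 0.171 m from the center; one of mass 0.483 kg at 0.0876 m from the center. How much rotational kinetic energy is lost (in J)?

energy lost ≈ 0.198 J

The added mass arrives with no angular momentum about the center, and any external torque about the center is negligible, so the system's angular momentum is conserved.
Added inertia Σmr² = (1.09)(0.115)² + (1.41)(0.171)² + (0.483)(0.0876)² = 0.05935 kg·m²; I_f = 0.03130 + 0.05935 = 0.09065 kg·m².
ω_f = I_p ω_i / I_f = (0.03130)(4.40) / 0.09065 = 1.519 rad/s.
KE_i = ½(0.03130)(4.400 rad/s)² = 0.3030 J; KE_f = ½(0.09065)(1.519)² = 0.1046 J.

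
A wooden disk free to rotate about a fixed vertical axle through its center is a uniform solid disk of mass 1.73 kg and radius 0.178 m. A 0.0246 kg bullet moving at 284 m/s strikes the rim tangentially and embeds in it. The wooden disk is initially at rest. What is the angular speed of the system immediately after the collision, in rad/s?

About the axle the impulsive forces during the collision are internal, so angular momentum about that axis is conserved.
I_p = ½(1.73)(0.178)² = 0.02741 kg·m². Taking the sense of the bullet's angular momentum as positive, L_{bullet} = m v R = (0.0246)(284)(0.178) = 1.244 kg·m²/s.
L_i = 0 + 1.244 = 1.244 kg·m²/s.
After sticking, I_f = I_p + m R² = 0.02741 + (0.0246)(0.178)² = 0.02819 kg·m².
ω_f = L_i / I_f = 1.244 / 0.02819 = 44.12 rad/s.

|ω_f| ≈ 44.1 rad/s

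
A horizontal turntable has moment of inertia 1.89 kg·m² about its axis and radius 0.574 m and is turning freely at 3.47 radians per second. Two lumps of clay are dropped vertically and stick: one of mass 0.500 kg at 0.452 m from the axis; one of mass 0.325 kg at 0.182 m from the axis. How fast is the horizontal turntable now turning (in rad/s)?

No external torque acts about the axis; L_before = L_after.
Added inertia Σmr² = (0.500)(0.452)² + (0.325)(0.182)² = 0.1129 kg·m²; I_f = 1.890 + 0.1129 = 2.003 kg·m².
ω_f = I_p ω_i / I_f = (1.890)(3.47) / 2.003 = 3.274 rad/s.

ω_f ≈ 3.27 rad/s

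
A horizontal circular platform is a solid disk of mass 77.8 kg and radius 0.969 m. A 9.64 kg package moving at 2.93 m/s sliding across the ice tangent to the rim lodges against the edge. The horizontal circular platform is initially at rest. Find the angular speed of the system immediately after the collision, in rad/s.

|ω_f| ≈ 0.601 rad/s

About the central axle the impulsive forces during the collision are internal, so angular momentum about that axis is conserved.
I_p = ½(77.8)(0.969)² = 36.53 kg·m². Taking the sense of the package's angular momentum as positive, L_{package} = m v R = (9.64)(2.93)(0.969) = 27.37 kg·m²/s.
L_i = 0 + 27.37 = 27.37 kg·m²/s.
After sticking, I_f = I_p + m R² = 36.53 + (9.64)(0.969)² = 45.58 kg·m².
ω_f = L_i / I_f = 27.37 / 45.58 = 0.6005 rad/s.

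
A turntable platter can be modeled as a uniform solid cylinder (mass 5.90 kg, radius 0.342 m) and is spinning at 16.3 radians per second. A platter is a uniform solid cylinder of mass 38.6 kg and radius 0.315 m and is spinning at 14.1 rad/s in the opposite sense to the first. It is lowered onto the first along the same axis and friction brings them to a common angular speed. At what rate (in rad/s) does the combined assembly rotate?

|ω_f| ≈ 9.46 rad/s

No external torque acts about the common axis, so total angular momentum is conserved.
Moments of inertia: I_A = ½(5.90)(0.342)² = 0.3450 kg·m²; I_B = ½(38.6)(0.315)² = 1.915 kg·m².
Taking A's sense as positive: L = (0.3450)(16.3) − (1.915)(14.1) = -21.38 kg·m²·rad/s.
Combined I = 0.3450 + 1.915 = 2.260 kg·m².
ω_f = L / I = -21.38 / 2.260 = -9.459 rad/s.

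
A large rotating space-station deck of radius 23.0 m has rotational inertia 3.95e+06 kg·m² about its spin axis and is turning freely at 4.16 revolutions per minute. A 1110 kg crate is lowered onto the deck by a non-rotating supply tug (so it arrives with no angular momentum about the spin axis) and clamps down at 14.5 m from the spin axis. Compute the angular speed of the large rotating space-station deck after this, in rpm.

The added mass arrives with no angular momentum about the spin axis, and any external torque about the spin axis is negligible, so the system's angular momentum is conserved.
Added inertia Σmr² = (1110)(14.5)² = 2.334e+05 kg·m²; I_f = 3.950e+06 + 2.334e+05 = 4.183e+06 kg·m².
ω_f = I_p ω_i / I_f = (3.950e+06)(4.16) / 4.183e+06 = 3.928 rpm.

ω_f ≈ 3.93 rpm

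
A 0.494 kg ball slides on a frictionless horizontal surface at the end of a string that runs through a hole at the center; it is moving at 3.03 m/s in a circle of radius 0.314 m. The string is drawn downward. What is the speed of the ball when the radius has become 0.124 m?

The only horizontal force on the mass is along the cord (radial), so it exerts no torque about the hole and angular momentum m v r is conserved.
v₂ = v₁ r₁ / r₂ = (3.03)(0.314) / (0.124) = 7.673 m/s.

v₂ ≈ 7.67 m/s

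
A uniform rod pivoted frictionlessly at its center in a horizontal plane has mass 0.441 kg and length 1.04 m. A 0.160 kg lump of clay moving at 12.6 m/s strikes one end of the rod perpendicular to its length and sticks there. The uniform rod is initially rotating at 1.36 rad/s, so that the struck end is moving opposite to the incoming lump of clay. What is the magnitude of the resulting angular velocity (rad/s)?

The axle reaction passes through the pivot and exerts no torque about it; angular momentum about the pivot is conserved through the impact.
I_p = (1/12)(0.441)(1.04)² = 0.03975 kg·m². Taking the sense of the lump of clay's angular momentum as positive, L_{lump} = m v R = (0.160)(12.6)(1.04/2) = 1.048 kg·m²/s.
L_i = −I_p ω_p + m v R = −(0.03975)(1.36) + 1.048 = 0.9943 kg·m²/s.
After sticking, I_f = I_p + m R² = 0.03975 + (0.160)(1.04/2)² = 0.08301 kg·m².
ω_f = L_i / I_f = 0.9943 / 0.08301 = 11.98 rad/s.

|ω_f| ≈ 12.0 rad/s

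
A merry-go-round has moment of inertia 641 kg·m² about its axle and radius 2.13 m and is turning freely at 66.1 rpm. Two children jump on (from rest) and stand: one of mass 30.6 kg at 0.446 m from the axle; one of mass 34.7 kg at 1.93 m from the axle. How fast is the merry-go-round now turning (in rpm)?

ω_f ≈ 54.6 rpm

The added mass arrives with no angular momentum about the axle, and any external torque about the axle is negligible, so the system's angular momentum is conserved.
Added inertia Σmr² = (30.6)(0.446)² + (34.7)(1.93)² = 135.3 kg·m²; I_f = 641.0 + 135.3 = 776.3 kg·m².
ω_f = I_p ω_i / I_f = (641.0)(66.1) / 776.3 = 54.58 rpm.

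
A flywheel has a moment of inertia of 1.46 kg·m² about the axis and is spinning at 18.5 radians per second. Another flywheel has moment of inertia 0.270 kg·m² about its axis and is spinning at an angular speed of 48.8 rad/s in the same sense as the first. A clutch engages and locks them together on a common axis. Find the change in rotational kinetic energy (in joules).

No external torque acts about the common axis, so total angular momentum is conserved.
Taking A's sense as positive: L = (1.460)(18.5) + (0.2700)(48.8) = 40.19 kg·m²·rad/s.
Combined I = 1.460 + 0.2700 = 1.730 kg·m².
ω_f = L / I = 40.19 / 1.730 = 23.23 rad/s.
KE_i = ½ΣIω² = 571.3 J; KE_f = ½(1.730)(23.23)² = 466.7 J.

ΔKE ≈ -105 J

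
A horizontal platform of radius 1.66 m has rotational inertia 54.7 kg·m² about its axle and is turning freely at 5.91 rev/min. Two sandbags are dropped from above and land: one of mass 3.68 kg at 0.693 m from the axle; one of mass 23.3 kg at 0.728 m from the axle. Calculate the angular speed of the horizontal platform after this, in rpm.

ω_f ≈ 4.70 rpm

No external torque acts about the axle; L_before = L_after.
Added inertia Σmr² = (3.68)(0.693)² + (23.3)(0.728)² = 14.12 kg·m²; I_f = 54.70 + 14.12 = 68.82 kg·m².
ω_f = I_p ω_i / I_f = (54.70)(5.91) / 68.82 = 4.698 rpm.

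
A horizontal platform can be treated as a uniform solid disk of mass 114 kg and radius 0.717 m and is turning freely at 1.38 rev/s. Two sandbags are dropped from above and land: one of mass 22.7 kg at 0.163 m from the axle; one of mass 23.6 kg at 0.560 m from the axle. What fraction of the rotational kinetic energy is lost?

The added mass arrives with no angular momentum about the axle, and any external torque about the axle is negligible, so the system's angular momentum is conserved.
I_p = ½(114)(0.717)² = 29.30 kg·m².
Added inertia Σmr² = (22.7)(0.163)² + (23.6)(0.560)² = 8.004 kg·m²; I_f = 29.30 + 8.004 = 37.31 kg·m².
ω_f = I_p ω_i / I_f = (29.30)(1.38) / 37.31 = 1.084 rev/s.
KE_i = ½(29.30)(8.671 rad/s)² = 1102 J; KE_f = ½(37.31)(6.811)² = 865.2 J.
Fraction lost = 0.2145.

fraction ≈ 0.215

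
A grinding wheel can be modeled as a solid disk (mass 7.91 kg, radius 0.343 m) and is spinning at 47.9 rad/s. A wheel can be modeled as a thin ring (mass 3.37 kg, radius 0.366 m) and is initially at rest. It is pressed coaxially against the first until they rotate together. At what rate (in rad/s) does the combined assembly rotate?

|ω_f| ≈ 24.3 rad/s

The coupling torques are internal; angular momentum about the shared axis is conserved.
Moments of inertia: I_A = ½(7.91)(0.343)² = 0.4653 kg·m²; I_B = (3.37)(0.366)² = 0.4514 kg·m².
Taking A's sense as positive: L = (0.4653)(47.9) = 22.29 kg·m²·rad/s.
Combined I = 0.4653 + 0.4514 = 0.9167 kg·m².
ω_f = L / I = 22.29 / 0.9167 = 24.31 rad/s.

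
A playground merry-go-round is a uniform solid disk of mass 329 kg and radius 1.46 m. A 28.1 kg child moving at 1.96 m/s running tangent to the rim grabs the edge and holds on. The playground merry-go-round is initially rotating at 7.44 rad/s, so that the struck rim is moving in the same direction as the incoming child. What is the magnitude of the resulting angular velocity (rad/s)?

About the axle the impulsive forces during the collision are internal, so angular momentum about that axis is conserved.
I_p = ½(329)(1.46)² = 350.6 kg·m². Taking the sense of the child's angular momentum as positive, L_{child} = m v R = (28.1)(1.96)(1.46) = 80.41 kg·m²/s.
L_i = +I_p ω_p + m v R = +(350.6)(7.44) + 80.41 = 2689 kg·m²/s.
After sticking, I_f = I_p + m R² = 350.6 + (28.1)(1.46)² = 410.5 kg·m².
ω_f = L_i / I_f = 2689 / 410.5 = 6.550 rad/s.

|ω_f| ≈ 6.55 rad/s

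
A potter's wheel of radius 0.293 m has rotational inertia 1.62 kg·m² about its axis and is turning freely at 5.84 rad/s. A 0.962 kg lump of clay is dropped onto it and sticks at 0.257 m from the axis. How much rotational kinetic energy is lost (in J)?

energy lost ≈ 1.04 J

The added mass arrives with no angular momentum about the axis, and any external torque about the axis is negligible, so the system's angular momentum is conserved.
Added inertia Σmr² = (0.962)(0.257)² = 0.06354 kg·m²; I_f = 1.620 + 0.06354 = 1.684 kg·m².
ω_f = I_p ω_i / I_f = (1.620)(5.84) / 1.684 = 5.620 rad/s.
KE_i = ½(1.620)(5.840 rad/s)² = 27.63 J; KE_f = ½(1.684)(5.620)² = 26.58 J.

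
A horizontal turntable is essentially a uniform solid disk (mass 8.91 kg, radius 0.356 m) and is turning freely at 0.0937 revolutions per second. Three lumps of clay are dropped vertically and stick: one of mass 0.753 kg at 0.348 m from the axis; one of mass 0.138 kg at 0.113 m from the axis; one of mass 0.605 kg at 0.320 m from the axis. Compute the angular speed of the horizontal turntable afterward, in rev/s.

ω_f ≈ 0.0735 rev/s

The added mass arrives with no angular momentum about the axis, and any external torque about the axis is negligible, so the system's angular momentum is conserved.
I_p = ½(8.91)(0.356)² = 0.5646 kg·m².
Added inertia Σmr² = (0.753)(0.348)² + (0.138)(0.113)² + (0.605)(0.320)² = 0.1549 kg·m²; I_f = 0.5646 + 0.1549 = 0.7195 kg·m².
ω_f = I_p ω_i / I_f = (0.5646)(0.0937) / 0.7195 = 0.07353 rev/s.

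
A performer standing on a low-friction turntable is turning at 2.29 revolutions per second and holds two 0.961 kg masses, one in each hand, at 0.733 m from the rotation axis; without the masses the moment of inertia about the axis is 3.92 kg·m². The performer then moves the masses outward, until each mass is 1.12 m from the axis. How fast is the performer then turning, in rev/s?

ω₂ ≈ 1.79 rev/s

With no external torque about the axis, L is conserved: I₁ω₁ = I₂ω₂.
I₁ = 3.92 + 2(0.961)(0.733)² = 4.953 kg·m²; I₂ = 3.92 + 2(0.961)(1.12)² = 6.331 kg·m².
ω₂ = I₁ω₁ / I₂ = (4.953)(2.29 rev/s) / (6.331) = 1.791 rev/s.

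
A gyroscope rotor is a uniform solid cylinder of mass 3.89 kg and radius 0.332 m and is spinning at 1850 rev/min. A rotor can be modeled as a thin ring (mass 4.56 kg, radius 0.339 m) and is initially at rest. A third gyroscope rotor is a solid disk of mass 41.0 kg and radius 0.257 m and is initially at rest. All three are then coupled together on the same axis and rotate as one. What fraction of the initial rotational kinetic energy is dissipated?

The coupling torques are internal; angular momentum about the shared axis is conserved.
Moments of inertia: I_A = ½(3.89)(0.332)² = 0.2144 kg·m²; I_B = (4.56)(0.339)² = 0.5240 kg·m²; I_C = ½(41.0)(0.257)² = 1.354 kg·m².
Taking A's sense as positive: L = (0.2144)(1850) = 396.6 kg·m²·rpm.
Combined I = 0.2144 + 0.5240 + 1.354 = 2.092 kg·m².
ω_f = L / I = 396.6 / 2.092 = 189.5 rpm.
KE_i = ½ΣIω² = 4023 J; KE_f = ½(2.092)(19.85)² = 412.2 J.
Fraction dissipated = (KE_i − KE_f)/KE_i = 0.8975.

fraction ≈ 0.898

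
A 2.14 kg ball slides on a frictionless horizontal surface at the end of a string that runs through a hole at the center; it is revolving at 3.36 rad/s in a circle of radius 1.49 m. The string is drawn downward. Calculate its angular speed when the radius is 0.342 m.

ω₂ ≈ 63.8 rad/s

The constraining force is radial, so m r² ω about the center is conserved.
ω₂ = ω₁ (r₁/r₂)² = (3.36)(1.49/0.342)² = 63.78 rad/s.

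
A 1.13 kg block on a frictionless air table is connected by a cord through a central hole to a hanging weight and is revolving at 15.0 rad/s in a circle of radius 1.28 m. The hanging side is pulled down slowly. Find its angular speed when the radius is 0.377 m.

No torque about the axis ⇒ m r₁² ω₁ = m r₂² ω₂.
ω₂ = ω₁ (r₁/r₂)² = (15.0)(1.28/0.377)² = 172.9 rad/s.

ω₂ ≈ 173 rad/s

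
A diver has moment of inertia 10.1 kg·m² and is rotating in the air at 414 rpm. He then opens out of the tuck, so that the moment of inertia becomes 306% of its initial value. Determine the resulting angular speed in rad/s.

Angular momentum about the spin axis is conserved since the torque about it is zero.
I₂ = 3.06 × 10.1 = 30.91 kg·m².
ω₂ = I₁ω₁ / I₂ = (10.10)(414 rpm) / (30.91) = 135.3 rpm = 14.17 rad/s.

ω₂ ≈ 14.2 rad/s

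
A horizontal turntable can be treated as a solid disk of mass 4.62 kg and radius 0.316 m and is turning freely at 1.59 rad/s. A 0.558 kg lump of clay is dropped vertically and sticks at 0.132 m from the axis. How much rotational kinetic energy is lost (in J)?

No external torque acts about the axis; L_before = L_after.
I_p = ½(4.62)(0.316)² = 0.2307 kg·m².
Added inertia Σmr² = (0.558)(0.132)² = 0.009723 kg·m²; I_f = 0.2307 + 0.009723 = 0.2404 kg·m².
ω_f = I_p ω_i / I_f = (0.2307)(1.59) / 0.2404 = 1.526 rad/s.
KE_i = ½(0.2307)(1.590 rad/s)² = 0.2916 J; KE_f = ½(0.2404)(1.526)² = 0.2798 J.

energy lost ≈ 0.0118 J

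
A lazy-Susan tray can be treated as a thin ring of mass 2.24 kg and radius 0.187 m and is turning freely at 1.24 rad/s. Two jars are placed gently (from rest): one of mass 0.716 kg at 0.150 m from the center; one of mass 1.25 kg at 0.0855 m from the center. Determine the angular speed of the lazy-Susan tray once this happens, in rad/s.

No external torque acts about the center; L_before = L_after.
I_p = (2.24)(0.187)² = 0.07833 kg·m².
Added inertia Σmr² = (0.716)(0.150)² + (1.25)(0.0855)² = 0.02525 kg·m²; I_f = 0.07833 + 0.02525 = 0.1036 kg·m².
ω_f = I_p ω_i / I_f = (0.07833)(1.24) / 0.1036 = 0.9377 rad/s.

ω_f ≈ 0.938 rad/s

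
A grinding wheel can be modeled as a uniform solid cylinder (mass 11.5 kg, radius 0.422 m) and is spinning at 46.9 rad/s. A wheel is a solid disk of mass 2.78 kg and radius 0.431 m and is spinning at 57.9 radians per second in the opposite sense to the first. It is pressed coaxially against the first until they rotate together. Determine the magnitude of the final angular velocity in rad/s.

The coupling torques are internal; angular momentum about the shared axis is conserved.
Moments of inertia: I_A = ½(11.5)(0.422)² = 1.024 kg·m²; I_B = ½(2.78)(0.431)² = 0.2582 kg·m².
Taking A's sense as positive: L = (1.024)(46.9) − (0.2582)(57.9) = 33.07 kg·m²·rad/s.
Combined I = 1.024 + 0.2582 = 1.282 kg·m².
ω_f = L / I = 33.07 / 1.282 = 25.80 rad/s.

|ω_f| ≈ 25.8 rad/s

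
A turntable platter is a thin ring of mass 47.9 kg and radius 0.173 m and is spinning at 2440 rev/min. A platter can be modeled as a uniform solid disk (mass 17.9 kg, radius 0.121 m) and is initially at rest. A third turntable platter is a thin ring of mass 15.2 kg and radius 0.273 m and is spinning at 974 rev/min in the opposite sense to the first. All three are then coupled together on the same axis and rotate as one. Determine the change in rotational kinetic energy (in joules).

ΔKE ≈ -41000 J

The coupling torques are internal; angular momentum about the shared axis is conserved.
Moments of inertia: I_A = (47.9)(0.173)² = 1.434 kg·m²; I_B = ½(17.9)(0.121)² = 0.1310 kg·m²; I_C = (15.2)(0.273)² = 1.133 kg·m².
Taking A's sense as positive: L = (1.434)(2440) − (1.133)(974) = 2395 kg·m²·rpm.
Combined I = 1.434 + 0.1310 + 1.133 = 2.697 kg·m².
ω_f = L / I = 2395 / 2.697 = 887.7 rpm.
KE_i = ½ΣIω² = 52690 J; KE_f = ½(2.697)(92.96)² = 11660 J.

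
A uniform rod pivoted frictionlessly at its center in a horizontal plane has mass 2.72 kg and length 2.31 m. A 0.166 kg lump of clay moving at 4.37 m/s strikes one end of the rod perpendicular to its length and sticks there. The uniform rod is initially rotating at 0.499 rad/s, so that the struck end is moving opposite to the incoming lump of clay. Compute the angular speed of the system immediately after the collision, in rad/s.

|ω_f| ≈ 0.164 rad/s

The axle reaction passes through the pivot and exerts no torque about it; angular momentum about the pivot is conserved through the impact.
I_p = (1/12)(2.72)(2.31)² = 1.210 kg·m². Taking the sense of the lump of clay's angular momentum as positive, L_{lump} = m v R = (0.166)(4.37)(2.31/2) = 0.8379 kg·m²/s.
L_i = −I_p ω_p + m v R = −(1.210)(0.499) + 0.8379 = 0.2343 kg·m²/s.
After sticking, I_f = I_p + m R² = 1.210 + (0.166)(2.31/2)² = 1.431 kg·m².
ω_f = L_i / I_f = 0.2343 / 1.431 = 0.1637 rad/s.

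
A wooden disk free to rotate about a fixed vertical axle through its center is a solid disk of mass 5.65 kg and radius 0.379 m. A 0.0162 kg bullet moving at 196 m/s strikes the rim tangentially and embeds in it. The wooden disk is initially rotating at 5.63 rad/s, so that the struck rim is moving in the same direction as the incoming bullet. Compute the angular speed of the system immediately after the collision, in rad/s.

The axle reaction passes through the axle and exerts no torque about it; angular momentum about the axle is conserved through the impact.
I_p = ½(5.65)(0.379)² = 0.4058 kg·m². Taking the sense of the bullet's angular momentum as positive, L_{bullet} = m v R = (0.0162)(196)(0.379) = 1.203 kg·m²/s.
L_i = +I_p ω_p + m v R = +(0.4058)(5.63) + 1.203 = 3.488 kg·m²/s.
After sticking, I_f = I_p + m R² = 0.4058 + (0.0162)(0.379)² = 0.4081 kg·m².
ω_f = L_i / I_f = 3.488 / 0.4081 = 8.547 rad/s.

|ω_f| ≈ 8.55 rad/s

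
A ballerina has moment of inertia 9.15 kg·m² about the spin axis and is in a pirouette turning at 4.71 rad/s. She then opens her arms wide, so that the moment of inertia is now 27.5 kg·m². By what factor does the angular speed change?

ω₂/ω₁ ≈ 0.333

No external torque acts about the spin axis, so angular momentum is conserved.
ω₂/ω₁ = I₁/I₂ = 9.150 / 27.50 = 0.3327.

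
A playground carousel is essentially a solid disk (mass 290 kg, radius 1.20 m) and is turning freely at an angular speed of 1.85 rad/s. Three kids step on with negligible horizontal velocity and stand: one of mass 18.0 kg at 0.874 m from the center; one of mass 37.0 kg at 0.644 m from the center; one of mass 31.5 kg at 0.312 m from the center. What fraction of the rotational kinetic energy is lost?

fraction ≈ 0.133

No external torque acts about the center; L_before = L_after.
I_p = ½(290)(1.20)² = 208.8 kg·m².
Added inertia Σmr² = (18.0)(0.874)² + (37.0)(0.644)² + (31.5)(0.312)² = 32.16 kg·m²; I_f = 208.8 + 32.16 = 241.0 kg·m².
ω_f = I_p ω_i / I_f = (208.8)(1.85) / 241.0 = 1.603 rad/s.
KE_i = ½(208.8)(1.850 rad/s)² = 357.3 J; KE_f = ½(241.0)(1.603)² = 309.6 J.
Fraction lost = 0.1335.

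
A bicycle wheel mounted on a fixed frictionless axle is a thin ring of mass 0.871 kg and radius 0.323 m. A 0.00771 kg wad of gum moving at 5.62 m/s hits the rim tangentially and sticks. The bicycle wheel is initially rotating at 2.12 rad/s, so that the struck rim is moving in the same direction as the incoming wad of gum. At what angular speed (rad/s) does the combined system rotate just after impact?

|ω_f| ≈ 2.25 rad/s

About the axle the impulsive forces during the collision are internal, so angular momentum about that axis is conserved.
I_p = (0.871)(0.323)² = 0.09087 kg·m². Taking the sense of the wad of gum's angular momentum as positive, L_{wad} = m v R = (0.00771)(5.62)(0.323) = 0.01400 kg·m²/s.
L_i = +I_p ω_p + m v R = +(0.09087)(2.12) + 0.01400 = 0.2066 kg·m²/s.
After sticking, I_f = I_p + m R² = 0.09087 + (0.00771)(0.323)² = 0.09167 kg·m².
ω_f = L_i / I_f = 0.2066 / 0.09167 = 2.254 rad/s.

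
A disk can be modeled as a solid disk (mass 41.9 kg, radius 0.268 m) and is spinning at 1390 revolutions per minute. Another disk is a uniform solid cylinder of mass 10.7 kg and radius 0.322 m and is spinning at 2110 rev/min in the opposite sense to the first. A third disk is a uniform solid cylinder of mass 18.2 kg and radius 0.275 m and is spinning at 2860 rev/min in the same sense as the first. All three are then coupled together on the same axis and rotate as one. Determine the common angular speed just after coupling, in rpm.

|ω_f| ≈ 1050 rpm

No external torque acts about the common axis, so total angular momentum is conserved.
Moments of inertia: I_A = ½(41.9)(0.268)² = 1.505 kg·m²; I_B = ½(10.7)(0.322)² = 0.5547 kg·m²; I_C = ½(18.2)(0.275)² = 0.6882 kg·m².
Taking A's sense as positive: L = (1.505)(1390) − (0.5547)(2110) + (0.6882)(2860) = 2889 kg·m²·rpm.
Combined I = 1.505 + 0.5547 + 0.6882 = 2.748 kg·m².
ω_f = L / I = 2889 / 2.748 = 1052 rpm.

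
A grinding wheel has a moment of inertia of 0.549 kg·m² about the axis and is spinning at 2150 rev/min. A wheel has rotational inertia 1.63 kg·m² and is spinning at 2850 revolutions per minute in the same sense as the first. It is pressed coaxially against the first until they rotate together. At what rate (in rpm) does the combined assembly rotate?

|ω_f| ≈ 2670 rpm

The coupling torques are internal; angular momentum about the shared axis is conserved.
Taking A's sense as positive: L = (0.5490)(2150) + (1.630)(2850) = 5826 kg·m²·rpm.
Combined I = 0.5490 + 1.630 = 2.179 kg·m².
ω_f = L / I = 5826 / 2.179 = 2674 rpm.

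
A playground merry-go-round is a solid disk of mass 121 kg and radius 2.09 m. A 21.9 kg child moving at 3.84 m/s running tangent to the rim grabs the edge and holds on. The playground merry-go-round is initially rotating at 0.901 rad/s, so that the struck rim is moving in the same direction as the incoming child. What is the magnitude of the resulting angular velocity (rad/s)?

The axle reaction passes through the axle and exerts no torque about it; angular momentum about the axle is conserved through the impact.
I_p = ½(121)(2.09)² = 264.3 kg·m². Taking the sense of the child's angular momentum as positive, L_{child} = m v R = (21.9)(3.84)(2.09) = 175.8 kg·m²/s.
L_i = +I_p ω_p + m v R = +(264.3)(0.901) + 175.8 = 413.9 kg·m²/s.
After sticking, I_f = I_p + m R² = 264.3 + (21.9)(2.09)² = 359.9 kg·m².
ω_f = L_i / I_f = 413.9 / 359.9 = 1.150 rad/s.

|ω_f| ≈ 1.15 rad/s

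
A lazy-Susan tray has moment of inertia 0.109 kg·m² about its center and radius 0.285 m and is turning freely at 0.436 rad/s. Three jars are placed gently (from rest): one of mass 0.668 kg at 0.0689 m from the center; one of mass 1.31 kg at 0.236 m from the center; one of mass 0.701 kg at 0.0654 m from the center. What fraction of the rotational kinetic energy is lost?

The added mass arrives with no angular momentum about the center, and any external torque about the center is negligible, so the system's angular momentum is conserved.
Added inertia Σmr² = (0.668)(0.0689)² + (1.31)(0.236)² + (0.701)(0.0654)² = 0.07913 kg·m²; I_f = 0.1090 + 0.07913 = 0.1881 kg·m².
ω_f = I_p ω_i / I_f = (0.1090)(0.436) / 0.1881 = 0.2526 rad/s.
KE_i = ½(0.1090)(0.4360 rad/s)² = 0.01036 J; KE_f = ½(0.1881)(0.2526)² = 0.006003 J.
Fraction lost = 0.4206.

fraction ≈ 0.421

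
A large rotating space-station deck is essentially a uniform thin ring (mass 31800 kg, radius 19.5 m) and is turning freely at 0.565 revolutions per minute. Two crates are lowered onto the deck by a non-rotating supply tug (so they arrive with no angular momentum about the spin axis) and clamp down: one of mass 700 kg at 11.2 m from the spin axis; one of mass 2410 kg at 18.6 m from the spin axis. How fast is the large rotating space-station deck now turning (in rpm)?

No external torque acts about the spin axis; L_before = L_after.
I_p = (31800)(19.5)² = 1.209e+07 kg·m².
Added inertia Σmr² = (700)(11.2)² + (2410)(18.6)² = 9.216e+05 kg·m²; I_f = 1.209e+07 + 9.216e+05 = 1.301e+07 kg·m².
ω_f = I_p ω_i / I_f = (1.209e+07)(0.565) / 1.301e+07 = 0.5250 rpm.

ω_f ≈ 0.525 rpm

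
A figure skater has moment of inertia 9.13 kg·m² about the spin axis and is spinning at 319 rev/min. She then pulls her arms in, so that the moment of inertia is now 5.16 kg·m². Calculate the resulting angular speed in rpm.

ω₂ ≈ 564 rpm

Angular momentum about the spin axis is conserved since the torque about it is zero.
ω₂ = I₁ω₁ / I₂ = (9.130)(319 rpm) / (5.160) = 564.4 rpm.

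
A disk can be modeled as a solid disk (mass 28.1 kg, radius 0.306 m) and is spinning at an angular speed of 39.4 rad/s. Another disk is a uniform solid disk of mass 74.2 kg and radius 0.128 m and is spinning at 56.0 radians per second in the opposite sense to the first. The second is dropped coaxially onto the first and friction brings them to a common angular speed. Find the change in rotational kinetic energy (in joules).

ΔKE ≈ -1890 J

No external torque acts about the common axis, so total angular momentum is conserved.
Moments of inertia: I_A = ½(28.1)(0.306)² = 1.316 kg·m²; I_B = ½(74.2)(0.128)² = 0.6078 kg·m².
Taking A's sense as positive: L = (1.316)(39.4) − (0.6078)(56.0) = 17.79 kg·m²·rad/s.
Combined I = 1.316 + 0.6078 = 1.923 kg·m².
ω_f = L / I = 17.79 / 1.923 = 9.252 rad/s.
KE_i = ½ΣIω² = 1974 J; KE_f = ½(1.923)(9.252)² = 82.31 J.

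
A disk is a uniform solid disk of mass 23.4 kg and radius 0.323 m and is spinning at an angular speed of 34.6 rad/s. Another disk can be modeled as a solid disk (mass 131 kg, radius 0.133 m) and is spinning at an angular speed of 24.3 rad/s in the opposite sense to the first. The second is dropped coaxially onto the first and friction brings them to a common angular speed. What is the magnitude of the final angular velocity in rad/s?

|ω_f| ≈ 5.92 rad/s

No external torque acts about the common axis, so total angular momentum is conserved.
Moments of inertia: I_A = ½(23.4)(0.323)² = 1.221 kg·m²; I_B = ½(131)(0.133)² = 1.159 kg·m².
Taking A's sense as positive: L = (1.221)(34.6) − (1.159)(24.3) = 14.08 kg·m²·rad/s.
Combined I = 1.221 + 1.159 = 2.379 kg·m².
ω_f = L / I = 14.08 / 2.379 = 5.918 rad/s.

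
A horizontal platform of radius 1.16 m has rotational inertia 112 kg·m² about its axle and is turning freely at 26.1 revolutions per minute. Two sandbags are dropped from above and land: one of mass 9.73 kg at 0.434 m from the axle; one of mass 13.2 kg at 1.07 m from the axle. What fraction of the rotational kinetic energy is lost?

No external torque acts about the axle; L_before = L_after.
Added inertia Σmr² = (9.73)(0.434)² + (13.2)(1.07)² = 16.95 kg·m²; I_f = 112.0 + 16.95 = 128.9 kg·m².
ω_f = I_p ω_i / I_f = (112.0)(26.1) / 128.9 = 22.67 rpm.
KE_i = ½(112.0)(2.733 rad/s)² = 418.3 J; KE_f = ½(128.9)(2.374)² = 363.4 J.
Fraction lost = 0.1314.

fraction ≈ 0.131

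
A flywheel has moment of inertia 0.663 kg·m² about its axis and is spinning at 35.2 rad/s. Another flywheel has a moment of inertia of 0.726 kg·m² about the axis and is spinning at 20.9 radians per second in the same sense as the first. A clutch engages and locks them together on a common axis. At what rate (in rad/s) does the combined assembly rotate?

|ω_f| ≈ 27.7 rad/s

No external torque acts about the common axis, so total angular momentum is conserved.
Taking A's sense as positive: L = (0.6630)(35.2) + (0.7260)(20.9) = 38.51 kg·m²·rad/s.
Combined I = 0.6630 + 0.7260 = 1.389 kg·m².
ω_f = L / I = 38.51 / 1.389 = 27.73 rad/s.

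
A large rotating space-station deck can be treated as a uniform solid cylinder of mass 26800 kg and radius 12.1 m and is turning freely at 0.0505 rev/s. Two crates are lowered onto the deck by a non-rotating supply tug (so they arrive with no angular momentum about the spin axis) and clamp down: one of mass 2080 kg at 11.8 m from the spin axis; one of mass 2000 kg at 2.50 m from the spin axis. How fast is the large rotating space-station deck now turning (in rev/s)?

No external torque acts about the spin axis; L_before = L_after.
I_p = ½(26800)(12.1)² = 1.962e+06 kg·m².
Added inertia Σmr² = (2080)(11.8)² + (2000)(2.50)² = 3.021e+05 kg·m²; I_f = 1.962e+06 + 3.021e+05 = 2.264e+06 kg·m².
ω_f = I_p ω_i / I_f = (1.962e+06)(0.0505) / 2.264e+06 = 0.04376 rev/s.

ω_f ≈ 0.0438 rev/s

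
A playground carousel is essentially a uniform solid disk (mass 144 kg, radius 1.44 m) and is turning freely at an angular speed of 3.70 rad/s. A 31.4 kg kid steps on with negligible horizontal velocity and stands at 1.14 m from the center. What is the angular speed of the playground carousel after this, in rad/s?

No external torque acts about the center; L_before = L_after.
I_p = ½(144)(1.44)² = 149.3 kg·m².
Added inertia Σmr² = (31.4)(1.14)² = 40.81 kg·m²; I_f = 149.3 + 40.81 = 190.1 kg·m².
ω_f = I_p ω_i / I_f = (149.3)(3.70) / 190.1 = 2.906 rad/s.

ω_f ≈ 2.91 rad/s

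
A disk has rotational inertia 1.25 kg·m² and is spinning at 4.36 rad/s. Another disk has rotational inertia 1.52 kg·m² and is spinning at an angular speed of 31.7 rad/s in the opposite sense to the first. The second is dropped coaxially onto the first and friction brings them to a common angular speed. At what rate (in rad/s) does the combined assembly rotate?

|ω_f| ≈ 15.4 rad/s

The coupling torques are internal; angular momentum about the shared axis is conserved.
Taking A's sense as positive: L = (1.250)(4.36) − (1.520)(31.7) = -42.73 kg·m²·rad/s.
Combined I = 1.250 + 1.520 = 2.770 kg·m².
ω_f = L / I = -42.73 / 2.770 = -15.43 rad/s.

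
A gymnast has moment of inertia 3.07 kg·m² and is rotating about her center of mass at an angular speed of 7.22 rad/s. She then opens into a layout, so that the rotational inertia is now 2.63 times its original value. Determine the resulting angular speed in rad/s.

ω₂ ≈ 2.75 rad/s

No external torque acts about the spin axis, so angular momentum is conserved.
I₂ = 2.63 × 3.07 = 8.074 kg·m².
ω₂ = I₁ω₁ / I₂ = (3.070)(7.22 rad/s) / (8.074) = 2.745 rad/s.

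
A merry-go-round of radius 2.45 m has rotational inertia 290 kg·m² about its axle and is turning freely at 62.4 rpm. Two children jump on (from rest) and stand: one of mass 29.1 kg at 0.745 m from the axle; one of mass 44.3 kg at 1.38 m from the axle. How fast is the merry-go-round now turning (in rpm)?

ω_f ≈ 46.3 rpm

The added mass arrives with no angular momentum about the axle, and any external torque about the axle is negligible, so the system's angular momentum is conserved.
Added inertia Σmr² = (29.1)(0.745)² + (44.3)(1.38)² = 100.5 kg·m²; I_f = 290.0 + 100.5 = 390.5 kg·m².
ω_f = I_p ω_i / I_f = (290.0)(62.4) / 390.5 = 46.34 rpm.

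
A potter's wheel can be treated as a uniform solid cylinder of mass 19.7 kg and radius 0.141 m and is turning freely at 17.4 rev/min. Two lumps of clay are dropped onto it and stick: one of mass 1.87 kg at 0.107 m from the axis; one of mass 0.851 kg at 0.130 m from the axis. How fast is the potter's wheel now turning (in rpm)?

ω_f ≈ 14.7 rpm

The added mass arrives with no angular momentum about the axis, and any external torque about the axis is negligible, so the system's angular momentum is conserved.
I_p = ½(19.7)(0.141)² = 0.1958 kg·m².
Added inertia Σmr² = (1.87)(0.107)² + (0.851)(0.130)² = 0.03579 kg·m²; I_f = 0.1958 + 0.03579 = 0.2316 kg·m².
ω_f = I_p ω_i / I_f = (0.1958)(17.4) / 0.2316 = 14.71 rpm.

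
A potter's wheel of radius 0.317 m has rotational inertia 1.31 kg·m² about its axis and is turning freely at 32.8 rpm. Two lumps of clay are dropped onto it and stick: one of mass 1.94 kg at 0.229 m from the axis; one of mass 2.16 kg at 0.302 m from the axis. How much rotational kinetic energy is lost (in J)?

energy lost ≈ 1.43 J

The added mass arrives with no angular momentum about the axis, and any external torque about the axis is negligible, so the system's angular momentum is conserved.
Added inertia Σmr² = (1.94)(0.229)² + (2.16)(0.302)² = 0.2987 kg·m²; I_f = 1.310 + 0.2987 = 1.609 kg·m².
ω_f = I_p ω_i / I_f = (1.310)(32.8) / 1.609 = 26.71 rpm.
KE_i = ½(1.310)(3.435 rad/s)² = 7.728 J; KE_f = ½(1.609)(2.797)² = 6.293 J.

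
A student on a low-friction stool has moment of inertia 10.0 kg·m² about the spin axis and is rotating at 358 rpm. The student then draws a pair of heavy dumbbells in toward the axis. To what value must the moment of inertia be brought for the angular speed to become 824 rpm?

With no external torque about the axis, L is conserved: I₁ω₁ = I₂ω₂.
I₂ = I₁ω₁ / ω₂ = (10.0)(358) / (824) = 4.345 kg·m².

I₂ ≈ 4.34 kg·m²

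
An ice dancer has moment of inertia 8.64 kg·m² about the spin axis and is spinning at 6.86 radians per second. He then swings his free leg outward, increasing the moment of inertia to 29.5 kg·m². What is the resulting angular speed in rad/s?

ω₂ ≈ 2.01 rad/s

Angular momentum about the spin axis is conserved since the torque about it is zero.
ω₂ = I₁ω₁ / I₂ = (8.640)(6.86 rad/s) / (29.50) = 2.009 rad/s.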